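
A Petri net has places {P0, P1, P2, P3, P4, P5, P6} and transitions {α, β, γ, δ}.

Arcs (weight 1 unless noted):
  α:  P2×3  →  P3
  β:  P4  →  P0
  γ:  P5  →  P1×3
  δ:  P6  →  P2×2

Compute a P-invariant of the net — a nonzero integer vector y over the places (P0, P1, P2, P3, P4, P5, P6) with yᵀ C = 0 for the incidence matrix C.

y = (P0:1, P1:0, P2:0, P3:0, P4:1, P5:0, P6:0)

Incidence matrix C (rows=places, cols=transitions):
        α    β    γ    δ
   P0   0    1    0    0
   P1   0    0    3    0
   P2  -3    0    0    2
   P3   1    0    0    0
   P4   0   -1    0    0
   P5   0    0   -1    0
   P6   0    0    0   -1

Candidate y = [1, 0, 0, 0, 1, 0, 0]; check y·C column-wise:
  col α: 1·0 + 0·-3 + 0·1 + 1·0 = 0
  col β: 1·1 + 1·-1 = 0
  col γ: 1·0 + 0·3 + 1·0 + 0·-1 = 0
  col δ: 1·0 + 0·2 + 1·0 + 0·-1 = 0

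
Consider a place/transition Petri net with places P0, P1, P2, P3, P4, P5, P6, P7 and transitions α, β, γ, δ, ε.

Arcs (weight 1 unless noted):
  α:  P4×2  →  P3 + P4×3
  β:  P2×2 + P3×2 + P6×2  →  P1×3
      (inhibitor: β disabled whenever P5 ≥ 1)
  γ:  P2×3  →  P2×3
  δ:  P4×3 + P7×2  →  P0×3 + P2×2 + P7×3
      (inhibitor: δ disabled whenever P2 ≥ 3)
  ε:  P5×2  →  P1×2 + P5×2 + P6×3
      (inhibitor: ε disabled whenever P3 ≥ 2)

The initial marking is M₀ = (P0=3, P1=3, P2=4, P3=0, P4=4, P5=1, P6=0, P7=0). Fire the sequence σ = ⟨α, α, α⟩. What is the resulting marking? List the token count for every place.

(P0=3, P1=3, P2=4, P3=3, P4=7, P5=1, P6=0, P7=0)

step 1: fire α:  (P0=3, P1=3, P2=4, P3=0, P4=4, P5=1, P6=0, P7=0) → (P0=3, P1=3, P2=4, P3=1, P4=5, P5=1, P6=0, P7=0)
step 2: fire α:  (P0=3, P1=3, P2=4, P3=1, P4=5, P5=1, P6=0, P7=0) → (P0=3, P1=3, P2=4, P3=2, P4=6, P5=1, P6=0, P7=0)
step 3: fire α:  (P0=3, P1=3, P2=4, P3=2, P4=6, P5=1, P6=0, P7=0) → (P0=3, P1=3, P2=4, P3=3, P4=7, P5=1, P6=0, P7=0)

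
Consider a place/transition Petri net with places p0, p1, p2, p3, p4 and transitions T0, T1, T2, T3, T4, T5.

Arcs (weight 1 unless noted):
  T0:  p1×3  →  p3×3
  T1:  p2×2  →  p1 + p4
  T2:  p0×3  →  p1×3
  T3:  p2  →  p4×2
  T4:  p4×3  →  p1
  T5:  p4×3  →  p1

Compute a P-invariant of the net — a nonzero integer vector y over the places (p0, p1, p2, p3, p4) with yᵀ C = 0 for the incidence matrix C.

y = (p0:3, p1:3, p2:2, p3:3, p4:1)

Incidence matrix C (rows=places, cols=transitions):
       T0   T1   T2   T3   T4   T5
   p0   0    0   -3    0    0    0
   p1  -3    1    3    0    1    1
   p2   0   -2    0   -1    0    0
   p3   3    0    0    0    0    0
   p4   0    1    0    2   -3   -3

Candidate y = [3, 3, 2, 3, 1]; check y·C column-wise:
  col T0: 3·0 + 3·-3 + 2·0 + 3·3 + 1·0 = 0
  col T1: 3·0 + 3·1 + 2·-2 + 3·0 + 1·1 = 0
  col T2: 3·-3 + 3·3 + 2·0 + 3·0 + 1·0 = 0
  col T3: 3·0 + 3·0 + 2·-1 + 3·0 + 1·2 = 0
  col T4: 3·0 + 3·1 + 2·0 + 3·0 + 1·-3 = 0
  col T5: 3·0 + 3·1 + 2·0 + 3·0 + 1·-3 = 0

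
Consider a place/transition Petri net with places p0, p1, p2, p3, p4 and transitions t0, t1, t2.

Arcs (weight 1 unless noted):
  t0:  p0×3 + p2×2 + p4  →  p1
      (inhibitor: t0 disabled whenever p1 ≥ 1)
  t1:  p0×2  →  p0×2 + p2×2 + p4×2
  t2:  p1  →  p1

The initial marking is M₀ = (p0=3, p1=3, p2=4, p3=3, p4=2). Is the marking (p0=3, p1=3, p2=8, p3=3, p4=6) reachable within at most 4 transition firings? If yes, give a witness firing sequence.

step 1: fire t1:  (p0=3, p1=3, p2=4, p3=3, p4=2) → (p0=3, p1=3, p2=6, p3=3, p4=4)
step 2: fire t1:  (p0=3, p1=3, p2=6, p3=3, p4=4) → (p0=3, p1=3, p2=8, p3=3, p4=6)

YES — reachable via ⟨t1, t1⟩ (2 firings)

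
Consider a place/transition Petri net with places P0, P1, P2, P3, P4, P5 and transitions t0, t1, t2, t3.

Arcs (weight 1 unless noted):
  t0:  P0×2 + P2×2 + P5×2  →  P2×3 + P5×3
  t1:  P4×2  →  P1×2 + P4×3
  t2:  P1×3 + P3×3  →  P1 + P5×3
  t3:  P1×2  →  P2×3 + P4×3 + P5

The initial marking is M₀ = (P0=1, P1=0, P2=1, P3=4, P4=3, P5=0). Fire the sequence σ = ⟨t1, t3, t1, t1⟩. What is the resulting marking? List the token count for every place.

(P0=1, P1=4, P2=4, P3=4, P4=9, P5=1)

step 1: fire t1:  (P0=1, P1=0, P2=1, P3=4, P4=3, P5=0) → (P0=1, P1=2, P2=1, P3=4, P4=4, P5=0)
step 2: fire t3:  (P0=1, P1=2, P2=1, P3=4, P4=4, P5=0) → (P0=1, P1=0, P2=4, P3=4, P4=7, P5=1)
step 3: fire t1:  (P0=1, P1=0, P2=4, P3=4, P4=7, P5=1) → (P0=1, P1=2, P2=4, P3=4, P4=8, P5=1)
step 4: fire t1:  (P0=1, P1=2, P2=4, P3=4, P4=8, P5=1) → (P0=1, P1=4, P2=4, P3=4, P4=9, P5=1)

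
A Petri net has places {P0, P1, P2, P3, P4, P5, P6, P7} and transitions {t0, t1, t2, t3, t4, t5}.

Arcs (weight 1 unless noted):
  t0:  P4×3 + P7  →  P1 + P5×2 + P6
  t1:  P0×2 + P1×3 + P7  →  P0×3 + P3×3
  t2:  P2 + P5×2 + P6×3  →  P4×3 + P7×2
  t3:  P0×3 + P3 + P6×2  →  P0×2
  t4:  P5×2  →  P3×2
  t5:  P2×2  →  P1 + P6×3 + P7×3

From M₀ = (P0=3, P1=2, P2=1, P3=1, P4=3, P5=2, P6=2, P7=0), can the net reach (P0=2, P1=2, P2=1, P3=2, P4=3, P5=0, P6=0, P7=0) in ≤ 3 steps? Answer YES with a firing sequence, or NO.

YES — reachable via ⟨t3, t4⟩ (2 firings)

step 1: fire t3:  (P0=3, P1=2, P2=1, P3=1, P4=3, P5=2, P6=2, P7=0) → (P0=2, P1=2, P2=1, P3=0, P4=3, P5=2, P6=0, P7=0)
step 2: fire t4:  (P0=2, P1=2, P2=1, P3=0, P4=3, P5=2, P6=0, P7=0) → (P0=2, P1=2, P2=1, P3=2, P4=3, P5=0, P6=0, P7=0)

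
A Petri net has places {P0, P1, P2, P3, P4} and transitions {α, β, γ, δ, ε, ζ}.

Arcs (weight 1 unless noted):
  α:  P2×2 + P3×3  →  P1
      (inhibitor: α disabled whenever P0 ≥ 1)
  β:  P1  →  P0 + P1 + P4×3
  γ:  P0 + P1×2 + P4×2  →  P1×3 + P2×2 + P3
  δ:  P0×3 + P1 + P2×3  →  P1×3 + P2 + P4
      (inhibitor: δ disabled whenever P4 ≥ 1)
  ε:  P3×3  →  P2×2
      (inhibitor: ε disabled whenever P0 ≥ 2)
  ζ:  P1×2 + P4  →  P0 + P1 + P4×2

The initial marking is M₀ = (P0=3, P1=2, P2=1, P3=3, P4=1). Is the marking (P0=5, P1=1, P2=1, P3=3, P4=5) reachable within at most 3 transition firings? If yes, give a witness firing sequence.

YES — reachable via ⟨β, ζ⟩ (2 firings)

step 1: fire β:  (P0=3, P1=2, P2=1, P3=3, P4=1) → (P0=4, P1=2, P2=1, P3=3, P4=4)
step 2: fire ζ:  (P0=4, P1=2, P2=1, P3=3, P4=4) → (P0=5, P1=1, P2=1, P3=3, P4=5)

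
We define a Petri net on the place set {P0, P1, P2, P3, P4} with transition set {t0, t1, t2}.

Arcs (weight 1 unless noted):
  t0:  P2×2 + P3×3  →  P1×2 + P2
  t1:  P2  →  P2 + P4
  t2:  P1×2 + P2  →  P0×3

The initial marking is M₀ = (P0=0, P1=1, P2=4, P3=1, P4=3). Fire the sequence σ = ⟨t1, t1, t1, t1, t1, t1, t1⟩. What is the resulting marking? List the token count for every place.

(P0=0, P1=1, P2=4, P3=1, P4=10)

step 1: fire t1:  (P0=0, P1=1, P2=4, P3=1, P4=3) → (P0=0, P1=1, P2=4, P3=1, P4=4)
step 2: fire t1:  (P0=0, P1=1, P2=4, P3=1, P4=4) → (P0=0, P1=1, P2=4, P3=1, P4=5)
step 3: fire t1:  (P0=0, P1=1, P2=4, P3=1, P4=5) → (P0=0, P1=1, P2=4, P3=1, P4=6)
step 4: fire t1:  (P0=0, P1=1, P2=4, P3=1, P4=6) → (P0=0, P1=1, P2=4, P3=1, P4=7)
step 5: fire t1:  (P0=0, P1=1, P2=4, P3=1, P4=7) → (P0=0, P1=1, P2=4, P3=1, P4=8)
step 6: fire t1:  (P0=0, P1=1, P2=4, P3=1, P4=8) → (P0=0, P1=1, P2=4, P3=1, P4=9)
step 7: fire t1:  (P0=0, P1=1, P2=4, P3=1, P4=9) → (P0=0, P1=1, P2=4, P3=1, P4=10)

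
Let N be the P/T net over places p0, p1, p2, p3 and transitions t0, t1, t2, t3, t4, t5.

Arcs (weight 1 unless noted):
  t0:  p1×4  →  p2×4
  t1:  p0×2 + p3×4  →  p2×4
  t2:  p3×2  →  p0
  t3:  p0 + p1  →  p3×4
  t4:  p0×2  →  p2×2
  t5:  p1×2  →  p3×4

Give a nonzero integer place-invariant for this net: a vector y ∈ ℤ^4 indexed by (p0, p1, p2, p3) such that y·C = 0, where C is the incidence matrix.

y = (p0:2, p1:2, p2:2, p3:1)

Incidence matrix C (rows=places, cols=transitions):
       t0   t1   t2   t3   t4   t5
   p0   0   -2    1   -1   -2    0
   p1  -4    0    0   -1    0   -2
   p2   4    4    0    0    2    0
   p3   0   -4   -2    4    0    4

Candidate y = [2, 2, 2, 1]; check y·C column-wise:
  col t0: 2·0 + 2·-4 + 2·4 + 1·0 = 0
  col t1: 2·-2 + 2·0 + 2·4 + 1·-4 = 0
  col t2: 2·1 + 2·0 + 2·0 + 1·-2 = 0
  col t3: 2·-1 + 2·-1 + 2·0 + 1·4 = 0
  col t4: 2·-2 + 2·0 + 2·2 + 1·0 = 0
  col t5: 2·0 + 2·-2 + 2·0 + 1·4 = 0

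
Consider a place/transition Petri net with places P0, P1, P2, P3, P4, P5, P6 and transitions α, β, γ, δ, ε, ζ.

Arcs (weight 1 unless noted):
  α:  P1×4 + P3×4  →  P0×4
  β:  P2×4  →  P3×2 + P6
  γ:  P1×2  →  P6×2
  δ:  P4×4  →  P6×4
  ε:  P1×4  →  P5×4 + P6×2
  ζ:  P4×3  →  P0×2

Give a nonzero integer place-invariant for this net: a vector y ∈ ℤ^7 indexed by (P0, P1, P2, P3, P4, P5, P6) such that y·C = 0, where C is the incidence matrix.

y = (P0:3, P1:2, P2:1, P3:1, P4:2, P5:1, P6:2)

Incidence matrix C (rows=places, cols=transitions):
        α    β    γ    δ    ε    ζ
   P0   4    0    0    0    0    2
   P1  -4    0   -2    0   -4    0
   P2   0   -4    0    0    0    0
   P3  -4    2    0    0    0    0
   P4   0    0    0   -4    0   -3
   P5   0    0    0    0    4    0
   P6   0    1    2    4    2    0

Candidate y = [3, 2, 1, 1, 2, 1, 2]; check y·C column-wise:
  col α: 3·4 + 2·-4 + 1·0 + 1·-4 + 2·0 + 1·0 + 2·0 = 0
  col β: 3·0 + 2·0 + 1·-4 + 1·2 + 2·0 + 1·0 + 2·1 = 0
  col γ: 3·0 + 2·-2 + 1·0 + 1·0 + 2·0 + 1·0 + 2·2 = 0
  col δ: 3·0 + 2·0 + 1·0 + 1·0 + 2·-4 + 1·0 + 2·4 = 0
  col ε: 3·0 + 2·-4 + 1·0 + 1·0 + 2·0 + 1·4 + 2·2 = 0
  col ζ: 3·2 + 2·0 + 1·0 + 1·0 + 2·-3 + 1·0 + 2·0 = 0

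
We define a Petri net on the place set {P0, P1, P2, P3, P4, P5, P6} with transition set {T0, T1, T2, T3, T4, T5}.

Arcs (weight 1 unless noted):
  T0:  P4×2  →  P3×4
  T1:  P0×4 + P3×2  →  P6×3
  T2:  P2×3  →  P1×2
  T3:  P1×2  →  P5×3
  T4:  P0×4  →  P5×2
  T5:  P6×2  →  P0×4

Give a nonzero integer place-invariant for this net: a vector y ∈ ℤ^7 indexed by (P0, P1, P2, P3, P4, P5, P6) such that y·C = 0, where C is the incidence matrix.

y = (P0:1, P1:3, P2:2, P3:1, P4:2, P5:2, P6:2)

Incidence matrix C (rows=places, cols=transitions):
       T0   T1   T2   T3   T4   T5
   P0   0   -4    0    0   -4    4
   P1   0    0    2   -2    0    0
   P2   0    0   -3    0    0    0
   P3   4   -2    0    0    0    0
   P4  -2    0    0    0    0    0
   P5   0    0    0    3    2    0
   P6   0    3    0    0    0   -2

Candidate y = [1, 3, 2, 1, 2, 2, 2]; check y·C column-wise:
  col T0: 1·0 + 3·0 + 2·0 + 1·4 + 2·-2 + 2·0 + 2·0 = 0
  col T1: 1·-4 + 3·0 + 2·0 + 1·-2 + 2·0 + 2·0 + 2·3 = 0
  col T2: 1·0 + 3·2 + 2·-3 + 1·0 + 2·0 + 2·0 + 2·0 = 0
  col T3: 1·0 + 3·-2 + 2·0 + 1·0 + 2·0 + 2·3 + 2·0 = 0
  col T4: 1·-4 + 3·0 + 2·0 + 1·0 + 2·0 + 2·2 + 2·0 = 0
  col T5: 1·4 + 3·0 + 2·0 + 1·0 + 2·0 + 2·0 + 2·-2 = 0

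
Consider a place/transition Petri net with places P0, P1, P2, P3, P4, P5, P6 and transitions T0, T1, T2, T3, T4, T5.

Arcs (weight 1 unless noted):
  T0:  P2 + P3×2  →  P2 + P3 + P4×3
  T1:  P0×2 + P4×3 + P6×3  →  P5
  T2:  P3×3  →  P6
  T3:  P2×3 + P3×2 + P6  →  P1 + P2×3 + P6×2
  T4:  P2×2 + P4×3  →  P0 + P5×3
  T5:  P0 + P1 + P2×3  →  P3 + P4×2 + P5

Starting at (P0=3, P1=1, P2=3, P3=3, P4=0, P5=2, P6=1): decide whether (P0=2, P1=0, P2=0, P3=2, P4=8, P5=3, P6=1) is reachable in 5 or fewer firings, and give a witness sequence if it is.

step 1: fire T0:  (P0=3, P1=1, P2=3, P3=3, P4=0, P5=2, P6=1) → (P0=3, P1=1, P2=3, P3=2, P4=3, P5=2, P6=1)
step 2: fire T0:  (P0=3, P1=1, P2=3, P3=2, P4=3, P5=2, P6=1) → (P0=3, P1=1, P2=3, P3=1, P4=6, P5=2, P6=1)
step 3: fire T5:  (P0=3, P1=1, P2=3, P3=1, P4=6, P5=2, P6=1) → (P0=2, P1=0, P2=0, P3=2, P4=8, P5=3, P6=1)

YES — reachable via ⟨T0, T0, T5⟩ (3 firings)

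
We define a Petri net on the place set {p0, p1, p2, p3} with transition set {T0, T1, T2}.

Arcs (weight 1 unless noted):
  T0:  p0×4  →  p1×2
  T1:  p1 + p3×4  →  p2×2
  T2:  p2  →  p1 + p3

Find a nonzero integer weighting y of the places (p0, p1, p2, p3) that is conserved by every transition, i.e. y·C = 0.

y = (p0:1, p1:2, p2:3, p3:1)

Incidence matrix C (rows=places, cols=transitions):
       T0   T1   T2
   p0  -4    0    0
   p1   2   -1    1
   p2   0    2   -1
   p3   0   -4    1

Candidate y = [1, 2, 3, 1]; check y·C column-wise:
  col T0: 1·-4 + 2·2 + 3·0 + 1·0 = 0
  col T1: 1·0 + 2·-1 + 3·2 + 1·-4 = 0
  col T2: 1·0 + 2·1 + 3·-1 + 1·1 = 0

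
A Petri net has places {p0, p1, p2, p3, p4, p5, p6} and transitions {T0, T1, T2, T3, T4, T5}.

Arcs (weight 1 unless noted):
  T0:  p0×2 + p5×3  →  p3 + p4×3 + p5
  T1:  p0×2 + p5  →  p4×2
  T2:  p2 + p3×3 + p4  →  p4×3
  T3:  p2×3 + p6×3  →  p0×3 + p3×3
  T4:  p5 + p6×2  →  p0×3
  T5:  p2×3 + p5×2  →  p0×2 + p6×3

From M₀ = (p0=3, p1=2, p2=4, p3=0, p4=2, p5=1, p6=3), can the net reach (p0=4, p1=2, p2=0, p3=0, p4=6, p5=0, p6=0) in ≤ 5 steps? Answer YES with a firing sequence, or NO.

YES — reachable via ⟨T1, T3, T2⟩ (3 firings)

step 1: fire T1:  (p0=3, p1=2, p2=4, p3=0, p4=2, p5=1, p6=3) → (p0=1, p1=2, p2=4, p3=0, p4=4, p5=0, p6=3)
step 2: fire T3:  (p0=1, p1=2, p2=4, p3=0, p4=4, p5=0, p6=3) → (p0=4, p1=2, p2=1, p3=3, p4=4, p5=0, p6=0)
step 3: fire T2:  (p0=4, p1=2, p2=1, p3=3, p4=4, p5=0, p6=0) → (p0=4, p1=2, p2=0, p3=0, p4=6, p5=0, p6=0)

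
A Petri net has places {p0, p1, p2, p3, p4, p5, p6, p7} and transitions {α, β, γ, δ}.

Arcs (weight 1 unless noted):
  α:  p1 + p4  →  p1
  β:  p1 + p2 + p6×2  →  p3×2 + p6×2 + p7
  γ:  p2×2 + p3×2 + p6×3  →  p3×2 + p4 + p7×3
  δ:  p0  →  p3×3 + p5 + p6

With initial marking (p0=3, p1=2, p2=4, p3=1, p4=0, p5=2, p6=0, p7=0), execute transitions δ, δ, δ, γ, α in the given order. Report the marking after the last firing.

step 1: fire δ:  (p0=3, p1=2, p2=4, p3=1, p4=0, p5=2, p6=0, p7=0) → (p0=2, p1=2, p2=4, p3=4, p4=0, p5=3, p6=1, p7=0)
step 2: fire δ:  (p0=2, p1=2, p2=4, p3=4, p4=0, p5=3, p6=1, p7=0) → (p0=1, p1=2, p2=4, p3=7, p4=0, p5=4, p6=2, p7=0)
step 3: fire δ:  (p0=1, p1=2, p2=4, p3=7, p4=0, p5=4, p6=2, p7=0) → (p0=0, p1=2, p2=4, p3=10, p4=0, p5=5, p6=3, p7=0)
step 4: fire γ:  (p0=0, p1=2, p2=4, p3=10, p4=0, p5=5, p6=3, p7=0) → (p0=0, p1=2, p2=2, p3=10, p4=1, p5=5, p6=0, p7=3)
step 5: fire α:  (p0=0, p1=2, p2=2, p3=10, p4=1, p5=5, p6=0, p7=3) → (p0=0, p1=2, p2=2, p3=10, p4=0, p5=5, p6=0, p7=3)

(p0=0, p1=2, p2=2, p3=10, p4=0, p5=5, p6=0, p7=3)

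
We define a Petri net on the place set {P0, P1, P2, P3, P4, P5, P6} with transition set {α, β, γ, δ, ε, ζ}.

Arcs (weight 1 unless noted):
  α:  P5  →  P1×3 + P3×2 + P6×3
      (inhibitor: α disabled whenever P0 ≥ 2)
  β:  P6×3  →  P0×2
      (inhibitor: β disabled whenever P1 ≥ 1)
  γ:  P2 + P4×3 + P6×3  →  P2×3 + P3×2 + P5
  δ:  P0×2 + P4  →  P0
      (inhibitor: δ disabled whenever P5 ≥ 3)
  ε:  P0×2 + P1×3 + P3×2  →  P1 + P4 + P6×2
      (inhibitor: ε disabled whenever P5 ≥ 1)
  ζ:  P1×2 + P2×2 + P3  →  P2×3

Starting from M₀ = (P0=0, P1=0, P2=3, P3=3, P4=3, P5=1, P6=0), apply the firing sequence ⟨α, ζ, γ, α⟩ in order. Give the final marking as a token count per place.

step 1: fire α:  (P0=0, P1=0, P2=3, P3=3, P4=3, P5=1, P6=0) → (P0=0, P1=3, P2=3, P3=5, P4=3, P5=0, P6=3)
step 2: fire ζ:  (P0=0, P1=3, P2=3, P3=5, P4=3, P5=0, P6=3) → (P0=0, P1=1, P2=4, P3=4, P4=3, P5=0, P6=3)
step 3: fire γ:  (P0=0, P1=1, P2=4, P3=4, P4=3, P5=0, P6=3) → (P0=0, P1=1, P2=6, P3=6, P4=0, P5=1, P6=0)
step 4: fire α:  (P0=0, P1=1, P2=6, P3=6, P4=0, P5=1, P6=0) → (P0=0, P1=4, P2=6, P3=8, P4=0, P5=0, P6=3)

(P0=0, P1=4, P2=6, P3=8, P4=0, P5=0, P6=3)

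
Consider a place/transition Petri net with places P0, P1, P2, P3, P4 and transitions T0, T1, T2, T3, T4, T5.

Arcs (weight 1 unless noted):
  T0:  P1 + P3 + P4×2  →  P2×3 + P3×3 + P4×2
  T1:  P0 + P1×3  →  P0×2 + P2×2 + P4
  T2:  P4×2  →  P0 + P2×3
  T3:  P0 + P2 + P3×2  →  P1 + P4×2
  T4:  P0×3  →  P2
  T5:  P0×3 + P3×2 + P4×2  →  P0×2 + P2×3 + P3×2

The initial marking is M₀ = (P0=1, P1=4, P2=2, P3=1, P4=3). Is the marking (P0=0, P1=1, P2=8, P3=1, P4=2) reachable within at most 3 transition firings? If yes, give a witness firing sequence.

YES — reachable via ⟨T1, T2, T4⟩ (3 firings)

step 1: fire T1:  (P0=1, P1=4, P2=2, P3=1, P4=3) → (P0=2, P1=1, P2=4, P3=1, P4=4)
step 2: fire T2:  (P0=2, P1=1, P2=4, P3=1, P4=4) → (P0=3, P1=1, P2=7, P3=1, P4=2)
step 3: fire T4:  (P0=3, P1=1, P2=7, P3=1, P4=2) → (P0=0, P1=1, P2=8, P3=1, P4=2)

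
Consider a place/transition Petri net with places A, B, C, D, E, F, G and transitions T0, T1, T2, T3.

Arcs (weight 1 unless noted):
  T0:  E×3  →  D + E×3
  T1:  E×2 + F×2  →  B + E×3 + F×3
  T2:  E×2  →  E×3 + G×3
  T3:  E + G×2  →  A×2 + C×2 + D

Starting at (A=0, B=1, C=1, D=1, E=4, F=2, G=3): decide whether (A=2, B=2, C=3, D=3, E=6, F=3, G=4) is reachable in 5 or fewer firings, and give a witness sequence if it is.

depth 0: 1 marking
depth 1: 5 markings reached so far
depth 2: 14 markings reached so far
depth 3: 31 markings reached so far
depth 4: 60 markings reached so far
depth 5: 105 markings reached so far
target is not among the 105 markings reachable within 5 steps

NO — not reachable within 5 firings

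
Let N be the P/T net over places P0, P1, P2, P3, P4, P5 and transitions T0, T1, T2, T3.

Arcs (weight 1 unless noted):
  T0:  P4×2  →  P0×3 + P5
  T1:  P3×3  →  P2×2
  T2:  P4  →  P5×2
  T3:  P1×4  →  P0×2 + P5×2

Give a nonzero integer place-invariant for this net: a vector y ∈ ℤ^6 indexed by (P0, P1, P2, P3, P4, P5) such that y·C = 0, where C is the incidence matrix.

Incidence matrix C (rows=places, cols=transitions):
       T0   T1   T2   T3
   P0   3    0    0    2
   P1   0    0    0   -4
   P2   0    2    0    0
   P3   0   -3    0    0
   P4  -2    0   -1    0
   P5   1    0    2    2

Candidate y = [0, 0, 3, 2, 0, 0]; check y·C column-wise:
  col T0: 0·3 + 3·0 + 2·0 + 0·-2 + 0·1 = 0
  col T1: 3·2 + 2·-3 = 0
  col T2: 3·0 + 2·0 + 0·-1 + 0·2 = 0
  col T3: 0·2 + 0·-4 + 3·0 + 2·0 + 0·2 = 0

y = (P0:0, P1:0, P2:3, P3:2, P4:0, P5:0)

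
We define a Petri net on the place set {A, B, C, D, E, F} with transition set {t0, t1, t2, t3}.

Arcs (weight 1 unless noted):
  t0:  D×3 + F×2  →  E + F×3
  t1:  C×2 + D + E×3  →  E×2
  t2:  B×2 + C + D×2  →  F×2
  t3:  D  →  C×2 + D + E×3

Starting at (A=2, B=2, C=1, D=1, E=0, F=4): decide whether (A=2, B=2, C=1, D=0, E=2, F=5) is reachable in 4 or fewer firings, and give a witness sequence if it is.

depth 0: 1 marking
depth 1: 2 markings reached so far
depth 2: 4 markings reached so far
depth 3: 6 markings reached so far
depth 4: 8 markings reached so far
target is not among the 8 markings reachable within 4 steps

NO — not reachable within 4 firings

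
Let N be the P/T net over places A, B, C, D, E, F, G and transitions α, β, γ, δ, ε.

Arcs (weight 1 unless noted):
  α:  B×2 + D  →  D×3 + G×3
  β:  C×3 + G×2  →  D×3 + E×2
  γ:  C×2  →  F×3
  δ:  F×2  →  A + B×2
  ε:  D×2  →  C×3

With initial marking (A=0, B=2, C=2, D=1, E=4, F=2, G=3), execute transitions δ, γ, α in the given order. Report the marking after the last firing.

(A=1, B=2, C=0, D=3, E=4, F=3, G=6)

step 1: fire δ:  (A=0, B=2, C=2, D=1, E=4, F=2, G=3) → (A=1, B=4, C=2, D=1, E=4, F=0, G=3)
step 2: fire γ:  (A=1, B=4, C=2, D=1, E=4, F=0, G=3) → (A=1, B=4, C=0, D=1, E=4, F=3, G=3)
step 3: fire α:  (A=1, B=4, C=0, D=1, E=4, F=3, G=3) → (A=1, B=2, C=0, D=3, E=4, F=3, G=6)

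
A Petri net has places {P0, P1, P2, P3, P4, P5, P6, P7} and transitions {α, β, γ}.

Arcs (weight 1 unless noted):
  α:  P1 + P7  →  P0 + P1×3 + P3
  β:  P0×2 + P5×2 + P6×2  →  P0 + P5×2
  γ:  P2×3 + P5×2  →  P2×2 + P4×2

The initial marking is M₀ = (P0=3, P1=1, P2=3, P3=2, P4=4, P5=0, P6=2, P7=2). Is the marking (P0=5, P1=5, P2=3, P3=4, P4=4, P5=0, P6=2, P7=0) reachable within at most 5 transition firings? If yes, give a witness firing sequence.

YES — reachable via ⟨α, α⟩ (2 firings)

step 1: fire α:  (P0=3, P1=1, P2=3, P3=2, P4=4, P5=0, P6=2, P7=2) → (P0=4, P1=3, P2=3, P3=3, P4=4, P5=0, P6=2, P7=1)
step 2: fire α:  (P0=4, P1=3, P2=3, P3=3, P4=4, P5=0, P6=2, P7=1) → (P0=5, P1=5, P2=3, P3=4, P4=4, P5=0, P6=2, P7=0)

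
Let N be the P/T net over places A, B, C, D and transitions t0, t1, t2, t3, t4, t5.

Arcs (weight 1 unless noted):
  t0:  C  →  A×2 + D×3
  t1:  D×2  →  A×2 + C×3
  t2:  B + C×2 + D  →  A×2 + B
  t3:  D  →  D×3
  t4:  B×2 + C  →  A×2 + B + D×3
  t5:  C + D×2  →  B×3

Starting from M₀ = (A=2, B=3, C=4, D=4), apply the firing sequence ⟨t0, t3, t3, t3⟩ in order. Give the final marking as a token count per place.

step 1: fire t0:  (A=2, B=3, C=4, D=4) → (A=4, B=3, C=3, D=7)
step 2: fire t3:  (A=4, B=3, C=3, D=7) → (A=4, B=3, C=3, D=9)
step 3: fire t3:  (A=4, B=3, C=3, D=9) → (A=4, B=3, C=3, D=11)
step 4: fire t3:  (A=4, B=3, C=3, D=11) → (A=4, B=3, C=3, D=13)

(A=4, B=3, C=3, D=13)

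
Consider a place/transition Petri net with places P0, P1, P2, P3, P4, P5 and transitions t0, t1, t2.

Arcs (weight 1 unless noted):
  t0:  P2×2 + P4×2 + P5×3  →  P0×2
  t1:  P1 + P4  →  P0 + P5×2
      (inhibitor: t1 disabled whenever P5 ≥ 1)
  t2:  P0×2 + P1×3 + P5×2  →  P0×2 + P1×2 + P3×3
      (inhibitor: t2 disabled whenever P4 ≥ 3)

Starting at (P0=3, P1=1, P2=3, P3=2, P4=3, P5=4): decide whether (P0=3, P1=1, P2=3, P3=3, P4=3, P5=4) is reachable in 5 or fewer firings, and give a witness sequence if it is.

NO — not reachable within 5 firings

depth 0: 1 marking
depth 1: 2 markings reached so far
depth 2: 2 markings reached so far
(frontier empty at depth 2; search complete)
target is not among the 2 markings reachable within 5 steps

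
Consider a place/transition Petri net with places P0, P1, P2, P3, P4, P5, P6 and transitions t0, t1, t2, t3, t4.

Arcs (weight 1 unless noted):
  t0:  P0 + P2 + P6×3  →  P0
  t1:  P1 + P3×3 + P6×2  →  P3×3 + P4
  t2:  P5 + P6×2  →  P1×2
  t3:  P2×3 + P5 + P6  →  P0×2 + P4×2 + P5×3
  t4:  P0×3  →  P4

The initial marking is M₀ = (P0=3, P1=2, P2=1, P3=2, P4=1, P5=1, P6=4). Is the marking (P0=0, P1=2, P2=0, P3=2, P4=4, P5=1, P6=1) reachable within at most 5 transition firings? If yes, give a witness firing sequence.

depth 0: 1 marking
depth 1: 4 markings reached so far
depth 2: 6 markings reached so far
depth 3: 6 markings reached so far
(frontier empty at depth 3; search complete)
target is not among the 6 markings reachable within 5 steps

NO — not reachable within 5 firings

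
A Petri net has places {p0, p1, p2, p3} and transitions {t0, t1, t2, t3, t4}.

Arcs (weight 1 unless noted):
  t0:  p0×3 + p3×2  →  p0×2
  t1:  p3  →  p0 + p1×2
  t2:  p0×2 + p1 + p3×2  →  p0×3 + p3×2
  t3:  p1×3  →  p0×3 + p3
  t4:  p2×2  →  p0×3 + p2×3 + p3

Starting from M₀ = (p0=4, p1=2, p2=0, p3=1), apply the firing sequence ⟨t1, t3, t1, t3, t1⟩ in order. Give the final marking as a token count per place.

step 1: fire t1:  (p0=4, p1=2, p2=0, p3=1) → (p0=5, p1=4, p2=0, p3=0)
step 2: fire t3:  (p0=5, p1=4, p2=0, p3=0) → (p0=8, p1=1, p2=0, p3=1)
step 3: fire t1:  (p0=8, p1=1, p2=0, p3=1) → (p0=9, p1=3, p2=0, p3=0)
step 4: fire t3:  (p0=9, p1=3, p2=0, p3=0) → (p0=12, p1=0, p2=0, p3=1)
step 5: fire t1:  (p0=12, p1=0, p2=0, p3=1) → (p0=13, p1=2, p2=0, p3=0)

(p0=13, p1=2, p2=0, p3=0)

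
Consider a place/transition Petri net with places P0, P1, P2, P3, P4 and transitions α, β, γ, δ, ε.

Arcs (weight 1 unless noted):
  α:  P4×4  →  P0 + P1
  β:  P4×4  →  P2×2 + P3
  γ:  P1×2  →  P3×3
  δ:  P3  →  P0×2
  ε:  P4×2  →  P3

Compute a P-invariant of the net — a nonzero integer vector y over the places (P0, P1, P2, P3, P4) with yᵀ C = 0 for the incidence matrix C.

y = (P0:1, P1:3, P2:1, P3:2, P4:1)

Incidence matrix C (rows=places, cols=transitions):
        α    β    γ    δ    ε
   P0   1    0    0    2    0
   P1   1    0   -2    0    0
   P2   0    2    0    0    0
   P3   0    1    3   -1    1
   P4  -4   -4    0    0   -2

Candidate y = [1, 3, 1, 2, 1]; check y·C column-wise:
  col α: 1·1 + 3·1 + 1·0 + 2·0 + 1·-4 = 0
  col β: 1·0 + 3·0 + 1·2 + 2·1 + 1·-4 = 0
  col γ: 1·0 + 3·-2 + 1·0 + 2·3 + 1·0 = 0
  col δ: 1·2 + 3·0 + 1·0 + 2·-1 + 1·0 = 0
  col ε: 1·0 + 3·0 + 1·0 + 2·1 + 1·-2 = 0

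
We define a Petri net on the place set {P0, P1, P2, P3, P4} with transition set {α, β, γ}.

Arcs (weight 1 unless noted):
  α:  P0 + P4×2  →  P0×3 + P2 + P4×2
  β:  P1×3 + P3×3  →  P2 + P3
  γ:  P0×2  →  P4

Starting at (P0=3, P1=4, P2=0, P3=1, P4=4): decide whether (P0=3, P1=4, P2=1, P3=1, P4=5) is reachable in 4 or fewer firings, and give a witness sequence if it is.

YES — reachable via ⟨α, γ⟩ (2 firings)

step 1: fire α:  (P0=3, P1=4, P2=0, P3=1, P4=4) → (P0=5, P1=4, P2=1, P3=1, P4=4)
step 2: fire γ:  (P0=5, P1=4, P2=1, P3=1, P4=4) → (P0=3, P1=4, P2=1, P3=1, P4=5)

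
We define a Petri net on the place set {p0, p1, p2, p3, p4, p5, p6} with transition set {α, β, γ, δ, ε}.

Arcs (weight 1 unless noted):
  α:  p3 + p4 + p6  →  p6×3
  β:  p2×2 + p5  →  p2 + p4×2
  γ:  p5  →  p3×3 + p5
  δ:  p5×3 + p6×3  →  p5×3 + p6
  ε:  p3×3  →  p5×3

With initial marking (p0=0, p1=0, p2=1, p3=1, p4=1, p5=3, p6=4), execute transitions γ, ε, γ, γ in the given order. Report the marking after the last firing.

step 1: fire γ:  (p0=0, p1=0, p2=1, p3=1, p4=1, p5=3, p6=4) → (p0=0, p1=0, p2=1, p3=4, p4=1, p5=3, p6=4)
step 2: fire ε:  (p0=0, p1=0, p2=1, p3=4, p4=1, p5=3, p6=4) → (p0=0, p1=0, p2=1, p3=1, p4=1, p5=6, p6=4)
step 3: fire γ:  (p0=0, p1=0, p2=1, p3=1, p4=1, p5=6, p6=4) → (p0=0, p1=0, p2=1, p3=4, p4=1, p5=6, p6=4)
step 4: fire γ:  (p0=0, p1=0, p2=1, p3=4, p4=1, p5=6, p6=4) → (p0=0, p1=0, p2=1, p3=7, p4=1, p5=6, p6=4)

(p0=0, p1=0, p2=1, p3=7, p4=1, p5=6, p6=4)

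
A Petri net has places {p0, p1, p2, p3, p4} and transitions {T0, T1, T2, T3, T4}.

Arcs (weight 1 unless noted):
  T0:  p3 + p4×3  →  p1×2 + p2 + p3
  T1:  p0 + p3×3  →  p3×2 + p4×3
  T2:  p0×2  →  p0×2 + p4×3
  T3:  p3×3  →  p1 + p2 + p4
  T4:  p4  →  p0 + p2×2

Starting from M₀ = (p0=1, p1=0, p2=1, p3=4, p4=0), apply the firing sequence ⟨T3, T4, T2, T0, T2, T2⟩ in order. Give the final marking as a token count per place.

step 1: fire T3:  (p0=1, p1=0, p2=1, p3=4, p4=0) → (p0=1, p1=1, p2=2, p3=1, p4=1)
step 2: fire T4:  (p0=1, p1=1, p2=2, p3=1, p4=1) → (p0=2, p1=1, p2=4, p3=1, p4=0)
step 3: fire T2:  (p0=2, p1=1, p2=4, p3=1, p4=0) → (p0=2, p1=1, p2=4, p3=1, p4=3)
step 4: fire T0:  (p0=2, p1=1, p2=4, p3=1, p4=3) → (p0=2, p1=3, p2=5, p3=1, p4=0)
step 5: fire T2:  (p0=2, p1=3, p2=5, p3=1, p4=0) → (p0=2, p1=3, p2=5, p3=1, p4=3)
step 6: fire T2:  (p0=2, p1=3, p2=5, p3=1, p4=3) → (p0=2, p1=3, p2=5, p3=1, p4=6)

(p0=2, p1=3, p2=5, p3=1, p4=6)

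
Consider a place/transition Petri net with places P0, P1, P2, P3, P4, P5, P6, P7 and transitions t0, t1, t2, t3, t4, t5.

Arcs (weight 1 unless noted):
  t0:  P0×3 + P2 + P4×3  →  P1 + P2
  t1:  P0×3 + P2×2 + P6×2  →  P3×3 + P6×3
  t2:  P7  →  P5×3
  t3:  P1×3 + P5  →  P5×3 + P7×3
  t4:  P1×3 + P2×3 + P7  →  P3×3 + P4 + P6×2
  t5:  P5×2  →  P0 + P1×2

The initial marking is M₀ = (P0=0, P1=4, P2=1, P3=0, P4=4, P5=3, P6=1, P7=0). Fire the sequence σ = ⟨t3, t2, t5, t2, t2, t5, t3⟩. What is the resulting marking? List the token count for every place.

(P0=2, P1=2, P2=1, P3=0, P4=4, P5=12, P6=1, P7=3)

step 1: fire t3:  (P0=0, P1=4, P2=1, P3=0, P4=4, P5=3, P6=1, P7=0) → (P0=0, P1=1, P2=1, P3=0, P4=4, P5=5, P6=1, P7=3)
step 2: fire t2:  (P0=0, P1=1, P2=1, P3=0, P4=4, P5=5, P6=1, P7=3) → (P0=0, P1=1, P2=1, P3=0, P4=4, P5=8, P6=1, P7=2)
step 3: fire t5:  (P0=0, P1=1, P2=1, P3=0, P4=4, P5=8, P6=1, P7=2) → (P0=1, P1=3, P2=1, P3=0, P4=4, P5=6, P6=1, P7=2)
step 4: fire t2:  (P0=1, P1=3, P2=1, P3=0, P4=4, P5=6, P6=1, P7=2) → (P0=1, P1=3, P2=1, P3=0, P4=4, P5=9, P6=1, P7=1)
step 5: fire t2:  (P0=1, P1=3, P2=1, P3=0, P4=4, P5=9, P6=1, P7=1) → (P0=1, P1=3, P2=1, P3=0, P4=4, P5=12, P6=1, P7=0)
step 6: fire t5:  (P0=1, P1=3, P2=1, P3=0, P4=4, P5=12, P6=1, P7=0) → (P0=2, P1=5, P2=1, P3=0, P4=4, P5=10, P6=1, P7=0)
step 7: fire t3:  (P0=2, P1=5, P2=1, P3=0, P4=4, P5=10, P6=1, P7=0) → (P0=2, P1=2, P2=1, P3=0, P4=4, P5=12, P6=1, P7=3)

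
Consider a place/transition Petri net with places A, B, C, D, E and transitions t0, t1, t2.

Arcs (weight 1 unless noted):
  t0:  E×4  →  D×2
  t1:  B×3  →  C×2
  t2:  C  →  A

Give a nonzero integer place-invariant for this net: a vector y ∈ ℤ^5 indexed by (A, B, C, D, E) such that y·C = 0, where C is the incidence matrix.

Incidence matrix C (rows=places, cols=transitions):
       t0   t1   t2
    A   0    0    1
    B   0   -3    0
    C   0    2   -1
    D   2    0    0
    E  -4    0    0

Candidate y = [3, 2, 3, 0, 0]; check y·C column-wise:
  col t0: 3·0 + 2·0 + 3·0 + 0·2 + 0·-4 = 0
  col t1: 3·0 + 2·-3 + 3·2 = 0
  col t2: 3·1 + 2·0 + 3·-1 = 0

y = (A:3, B:2, C:3, D:0, E:0)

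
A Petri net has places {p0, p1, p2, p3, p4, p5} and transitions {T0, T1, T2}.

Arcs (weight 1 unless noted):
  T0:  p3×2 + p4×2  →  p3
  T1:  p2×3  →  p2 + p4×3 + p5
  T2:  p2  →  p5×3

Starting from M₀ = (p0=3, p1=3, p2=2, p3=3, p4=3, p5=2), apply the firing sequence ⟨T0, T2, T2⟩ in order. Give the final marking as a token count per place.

(p0=3, p1=3, p2=0, p3=2, p4=1, p5=8)

step 1: fire T0:  (p0=3, p1=3, p2=2, p3=3, p4=3, p5=2) → (p0=3, p1=3, p2=2, p3=2, p4=1, p5=2)
step 2: fire T2:  (p0=3, p1=3, p2=2, p3=2, p4=1, p5=2) → (p0=3, p1=3, p2=1, p3=2, p4=1, p5=5)
step 3: fire T2:  (p0=3, p1=3, p2=1, p3=2, p4=1, p5=5) → (p0=3, p1=3, p2=0, p3=2, p4=1, p5=8)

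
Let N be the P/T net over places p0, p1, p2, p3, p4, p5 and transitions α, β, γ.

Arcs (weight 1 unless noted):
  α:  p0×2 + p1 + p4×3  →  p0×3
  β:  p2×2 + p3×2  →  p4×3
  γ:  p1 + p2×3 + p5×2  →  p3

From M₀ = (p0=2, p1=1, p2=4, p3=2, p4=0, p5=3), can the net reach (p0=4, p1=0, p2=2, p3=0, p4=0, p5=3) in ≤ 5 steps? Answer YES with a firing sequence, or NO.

depth 0: 1 marking
depth 1: 3 markings reached so far
depth 2: 4 markings reached so far
depth 3: 4 markings reached so far
(frontier empty at depth 3; search complete)
target is not among the 4 markings reachable within 5 steps

NO — not reachable within 5 firings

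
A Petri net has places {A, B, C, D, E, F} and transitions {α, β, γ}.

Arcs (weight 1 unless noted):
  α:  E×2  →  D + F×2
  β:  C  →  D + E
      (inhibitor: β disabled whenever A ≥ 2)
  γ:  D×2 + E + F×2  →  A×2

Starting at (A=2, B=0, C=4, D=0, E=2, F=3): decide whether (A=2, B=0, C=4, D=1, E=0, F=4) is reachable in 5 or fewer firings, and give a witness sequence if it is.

NO — not reachable within 5 firings

depth 0: 1 marking
depth 1: 2 markings reached so far
depth 2: 2 markings reached so far
(frontier empty at depth 2; search complete)
target is not among the 2 markings reachable within 5 steps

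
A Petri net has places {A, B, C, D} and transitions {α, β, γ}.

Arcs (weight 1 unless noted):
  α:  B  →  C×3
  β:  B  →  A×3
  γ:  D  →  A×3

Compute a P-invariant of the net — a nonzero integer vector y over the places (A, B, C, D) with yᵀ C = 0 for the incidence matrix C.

y = (A:1, B:3, C:1, D:3)

Incidence matrix C (rows=places, cols=transitions):
        α    β    γ
    A   0    3    3
    B  -1   -1    0
    C   3    0    0
    D   0    0   -1

Candidate y = [1, 3, 1, 3]; check y·C column-wise:
  col α: 1·0 + 3·-1 + 1·3 + 3·0 = 0
  col β: 1·3 + 3·-1 + 1·0 + 3·0 = 0
  col γ: 1·3 + 3·0 + 1·0 + 3·-1 = 0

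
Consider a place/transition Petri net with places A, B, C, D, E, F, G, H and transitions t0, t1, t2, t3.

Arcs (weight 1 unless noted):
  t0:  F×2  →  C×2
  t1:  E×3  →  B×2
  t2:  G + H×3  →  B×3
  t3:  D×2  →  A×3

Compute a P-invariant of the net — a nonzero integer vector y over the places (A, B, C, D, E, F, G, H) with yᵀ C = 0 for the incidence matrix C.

Incidence matrix C (rows=places, cols=transitions):
       t0   t1   t2   t3
    A   0    0    0    3
    B   0    2    3    0
    C   2    0    0    0
    D   0    0    0   -2
    E   0   -3    0    0
    F  -2    0    0    0
    G   0    0   -1    0
    H   0    0   -3    0

Candidate y = [2, 0, 0, 3, 0, 0, 0, 0]; check y·C column-wise:
  col t0: 2·0 + 0·2 + 3·0 + 0·-2 = 0
  col t1: 2·0 + 0·2 + 3·0 + 0·-3 = 0
  col t2: 2·0 + 0·3 + 3·0 + 0·-1 + 0·-3 = 0
  col t3: 2·3 + 3·-2 = 0

y = (A:2, B:0, C:0, D:3, E:0, F:0, G:0, H:0)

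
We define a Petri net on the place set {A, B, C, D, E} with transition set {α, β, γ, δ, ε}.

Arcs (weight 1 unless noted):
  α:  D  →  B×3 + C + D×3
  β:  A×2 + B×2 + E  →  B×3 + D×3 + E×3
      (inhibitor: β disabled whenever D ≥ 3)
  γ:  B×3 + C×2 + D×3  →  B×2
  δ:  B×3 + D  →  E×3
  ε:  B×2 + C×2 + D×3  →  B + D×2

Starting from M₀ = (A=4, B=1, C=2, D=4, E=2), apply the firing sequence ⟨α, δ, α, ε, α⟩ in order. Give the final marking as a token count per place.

(A=4, B=6, C=3, D=8, E=5)

step 1: fire α:  (A=4, B=1, C=2, D=4, E=2) → (A=4, B=4, C=3, D=6, E=2)
step 2: fire δ:  (A=4, B=4, C=3, D=6, E=2) → (A=4, B=1, C=3, D=5, E=5)
step 3: fire α:  (A=4, B=1, C=3, D=5, E=5) → (A=4, B=4, C=4, D=7, E=5)
step 4: fire ε:  (A=4, B=4, C=4, D=7, E=5) → (A=4, B=3, C=2, D=6, E=5)
step 5: fire α:  (A=4, B=3, C=2, D=6, E=5) → (A=4, B=6, C=3, D=8, E=5)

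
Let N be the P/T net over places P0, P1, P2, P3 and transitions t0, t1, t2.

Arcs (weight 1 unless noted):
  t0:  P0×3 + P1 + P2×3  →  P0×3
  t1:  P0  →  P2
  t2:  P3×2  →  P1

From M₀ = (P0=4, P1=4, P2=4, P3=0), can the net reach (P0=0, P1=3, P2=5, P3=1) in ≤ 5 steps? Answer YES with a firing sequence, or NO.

depth 0: 1 marking
depth 1: 3 markings reached so far
depth 2: 5 markings reached so far
depth 3: 7 markings reached so far
depth 4: 9 markings reached so far
depth 5: 10 markings reached so far
target is not among the 10 markings reachable within 5 steps

NO — not reachable within 5 firings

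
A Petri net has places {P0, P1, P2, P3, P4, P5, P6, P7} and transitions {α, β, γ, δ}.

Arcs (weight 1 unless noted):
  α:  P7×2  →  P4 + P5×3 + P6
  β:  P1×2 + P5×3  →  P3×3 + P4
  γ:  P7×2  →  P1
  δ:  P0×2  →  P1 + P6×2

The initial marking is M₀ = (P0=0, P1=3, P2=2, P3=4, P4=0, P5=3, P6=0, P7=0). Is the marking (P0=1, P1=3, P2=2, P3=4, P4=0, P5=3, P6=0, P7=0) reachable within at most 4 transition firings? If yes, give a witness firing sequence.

NO — not reachable within 4 firings

depth 0: 1 marking
depth 1: 2 markings reached so far
depth 2: 2 markings reached so far
(frontier empty at depth 2; search complete)
target is not among the 2 markings reachable within 4 steps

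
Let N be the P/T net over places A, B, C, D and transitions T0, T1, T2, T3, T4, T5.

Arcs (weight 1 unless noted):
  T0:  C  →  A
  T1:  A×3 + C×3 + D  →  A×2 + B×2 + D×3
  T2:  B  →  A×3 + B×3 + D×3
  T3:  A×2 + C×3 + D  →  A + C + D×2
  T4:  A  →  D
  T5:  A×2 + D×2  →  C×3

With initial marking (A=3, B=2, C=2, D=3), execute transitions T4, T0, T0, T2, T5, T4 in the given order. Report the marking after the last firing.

(A=4, B=4, C=3, D=6)

step 1: fire T4:  (A=3, B=2, C=2, D=3) → (A=2, B=2, C=2, D=4)
step 2: fire T0:  (A=2, B=2, C=2, D=4) → (A=3, B=2, C=1, D=4)
step 3: fire T0:  (A=3, B=2, C=1, D=4) → (A=4, B=2, C=0, D=4)
step 4: fire T2:  (A=4, B=2, C=0, D=4) → (A=7, B=4, C=0, D=7)
step 5: fire T5:  (A=7, B=4, C=0, D=7) → (A=5, B=4, C=3, D=5)
step 6: fire T4:  (A=5, B=4, C=3, D=5) → (A=4, B=4, C=3, D=6)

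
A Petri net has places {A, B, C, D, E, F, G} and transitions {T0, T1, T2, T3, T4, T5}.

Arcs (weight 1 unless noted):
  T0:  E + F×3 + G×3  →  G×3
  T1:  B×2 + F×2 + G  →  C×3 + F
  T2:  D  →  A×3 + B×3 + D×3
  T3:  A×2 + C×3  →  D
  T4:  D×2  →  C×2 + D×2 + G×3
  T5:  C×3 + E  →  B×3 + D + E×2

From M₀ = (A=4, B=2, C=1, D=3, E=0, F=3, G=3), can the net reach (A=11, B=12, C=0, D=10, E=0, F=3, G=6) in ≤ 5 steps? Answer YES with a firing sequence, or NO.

depth 0: 1 marking
depth 1: 4 markings reached so far
depth 2: 11 markings reached so far
depth 3: 23 markings reached so far
depth 4: 42 markings reached so far
depth 5: 70 markings reached so far
target is not among the 70 markings reachable within 5 steps

NO — not reachable within 5 firings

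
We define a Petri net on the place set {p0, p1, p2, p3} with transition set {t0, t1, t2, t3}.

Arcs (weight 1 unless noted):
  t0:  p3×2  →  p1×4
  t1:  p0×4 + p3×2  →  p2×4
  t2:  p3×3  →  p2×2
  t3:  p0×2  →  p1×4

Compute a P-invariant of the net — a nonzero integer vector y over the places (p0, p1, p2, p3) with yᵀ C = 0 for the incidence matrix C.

y = (p0:2, p1:1, p2:3, p3:2)

Incidence matrix C (rows=places, cols=transitions):
       t0   t1   t2   t3
   p0   0   -4    0   -2
   p1   4    0    0    4
   p2   0    4    2    0
   p3  -2   -2   -3    0

Candidate y = [2, 1, 3, 2]; check y·C column-wise:
  col t0: 2·0 + 1·4 + 3·0 + 2·-2 = 0
  col t1: 2·-4 + 1·0 + 3·4 + 2·-2 = 0
  col t2: 2·0 + 1·0 + 3·2 + 2·-3 = 0
  col t3: 2·-2 + 1·4 + 3·0 + 2·0 = 0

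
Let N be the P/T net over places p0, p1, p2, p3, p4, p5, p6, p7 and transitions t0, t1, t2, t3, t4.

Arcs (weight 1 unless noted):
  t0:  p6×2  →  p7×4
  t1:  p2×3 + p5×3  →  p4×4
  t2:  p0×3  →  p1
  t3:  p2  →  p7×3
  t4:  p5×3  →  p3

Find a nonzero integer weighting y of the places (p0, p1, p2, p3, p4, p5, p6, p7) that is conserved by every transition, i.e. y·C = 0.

Incidence matrix C (rows=places, cols=transitions):
       t0   t1   t2   t3   t4
   p0   0    0   -3    0    0
   p1   0    0    1    0    0
   p2   0   -3    0   -1    0
   p3   0    0    0    0    1
   p4   0    4    0    0    0
   p5   0   -3    0    0   -3
   p6  -2    0    0    0    0
   p7   4    0    0    3    0

Candidate y = [1, 3, 0, 0, 0, 0, 0, 0]; check y·C column-wise:
  col t0: 1·0 + 3·0 + 0·-2 + 0·4 = 0
  col t1: 1·0 + 3·0 + 0·-3 + 0·4 + 0·-3 = 0
  col t2: 1·-3 + 3·1 = 0
  col t3: 1·0 + 3·0 + 0·-1 + 0·3 = 0
  col t4: 1·0 + 3·0 + 0·1 + 0·-3 = 0

y = (p0:1, p1:3, p2:0, p3:0, p4:0, p5:0, p6:0, p7:0)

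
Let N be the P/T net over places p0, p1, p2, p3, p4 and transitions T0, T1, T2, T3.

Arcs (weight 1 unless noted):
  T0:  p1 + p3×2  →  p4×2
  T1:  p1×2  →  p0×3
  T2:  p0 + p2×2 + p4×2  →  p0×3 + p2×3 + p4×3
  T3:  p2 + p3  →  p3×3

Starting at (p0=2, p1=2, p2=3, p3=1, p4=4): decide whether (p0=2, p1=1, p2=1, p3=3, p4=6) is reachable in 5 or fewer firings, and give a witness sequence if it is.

step 1: fire T3:  (p0=2, p1=2, p2=3, p3=1, p4=4) → (p0=2, p1=2, p2=2, p3=3, p4=4)
step 2: fire T0:  (p0=2, p1=2, p2=2, p3=3, p4=4) → (p0=2, p1=1, p2=2, p3=1, p4=6)
step 3: fire T3:  (p0=2, p1=1, p2=2, p3=1, p4=6) → (p0=2, p1=1, p2=1, p3=3, p4=6)

YES — reachable via ⟨T3, T0, T3⟩ (3 firings)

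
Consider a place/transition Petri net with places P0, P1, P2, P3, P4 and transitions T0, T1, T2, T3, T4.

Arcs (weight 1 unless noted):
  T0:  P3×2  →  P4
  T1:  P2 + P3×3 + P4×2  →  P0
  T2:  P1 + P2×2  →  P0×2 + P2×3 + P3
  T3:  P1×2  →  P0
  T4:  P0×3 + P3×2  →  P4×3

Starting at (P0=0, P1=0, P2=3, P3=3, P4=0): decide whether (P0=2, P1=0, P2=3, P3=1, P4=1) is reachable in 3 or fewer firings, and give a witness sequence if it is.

depth 0: 1 marking
depth 1: 2 markings reached so far
depth 2: 2 markings reached so far
(frontier empty at depth 2; search complete)
target is not among the 2 markings reachable within 3 steps

NO — not reachable within 3 firings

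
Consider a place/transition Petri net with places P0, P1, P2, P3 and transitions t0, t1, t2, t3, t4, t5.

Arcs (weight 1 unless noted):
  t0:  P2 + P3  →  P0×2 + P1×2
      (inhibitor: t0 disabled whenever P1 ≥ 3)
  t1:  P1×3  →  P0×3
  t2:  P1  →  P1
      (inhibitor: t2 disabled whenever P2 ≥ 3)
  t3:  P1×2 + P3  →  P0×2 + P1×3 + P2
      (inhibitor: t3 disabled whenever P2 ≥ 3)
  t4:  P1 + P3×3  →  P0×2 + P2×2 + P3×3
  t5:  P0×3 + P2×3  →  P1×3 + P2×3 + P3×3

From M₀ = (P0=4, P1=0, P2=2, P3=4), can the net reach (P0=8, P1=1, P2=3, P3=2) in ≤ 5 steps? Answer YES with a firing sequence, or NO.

NO — not reachable within 5 firings

depth 0: 1 marking
depth 1: 2 markings reached so far
depth 2: 5 markings reached so far
depth 3: 12 markings reached so far
depth 4: 22 markings reached so far
depth 5: 37 markings reached so far
target is not among the 37 markings reachable within 5 steps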